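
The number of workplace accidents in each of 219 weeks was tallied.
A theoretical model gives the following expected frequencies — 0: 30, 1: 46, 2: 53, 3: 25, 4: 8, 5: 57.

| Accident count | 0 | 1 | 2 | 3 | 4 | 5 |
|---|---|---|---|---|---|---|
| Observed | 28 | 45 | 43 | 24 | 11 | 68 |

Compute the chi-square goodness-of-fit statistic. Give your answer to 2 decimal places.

0: (28 − 30)²/30 = 4/30 = 0.133
1: (45 − 46)²/46 = 1/46 = 0.022
2: (43 − 53)²/53 = 100/53 = 1.887
3: (24 − 25)²/25 = 1/25 = 0.040
4: (11 − 8)²/8 = 9/8 = 1.125
5: (68 − 57)²/57 = 121/57 = 2.123
Sum = 5.33

5.33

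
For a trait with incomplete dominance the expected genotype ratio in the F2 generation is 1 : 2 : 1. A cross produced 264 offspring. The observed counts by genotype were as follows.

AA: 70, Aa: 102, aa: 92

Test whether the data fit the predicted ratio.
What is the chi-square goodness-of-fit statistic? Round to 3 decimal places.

17.303

Ratio total = 4. Expected counts: 264×1/4 = 66, 264×2/4 = 132, 264×1/4 = 66.
AA: (70 − 66)²/66 = 16/66 = 0.2424
Aa: (102 − 132)²/132 = 900/132 = 6.8182
aa: (92 − 66)²/66 = 676/66 = 10.2424
Sum = 17.303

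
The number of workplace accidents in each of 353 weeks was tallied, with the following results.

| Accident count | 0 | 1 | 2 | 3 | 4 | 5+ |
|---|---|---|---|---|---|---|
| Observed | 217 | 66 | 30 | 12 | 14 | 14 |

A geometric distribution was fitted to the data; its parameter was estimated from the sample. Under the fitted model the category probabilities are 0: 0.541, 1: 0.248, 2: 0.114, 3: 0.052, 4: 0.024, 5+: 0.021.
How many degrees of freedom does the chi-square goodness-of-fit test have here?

There are k = 6 categories and 1 parameter estimated from the data, so df = 6 − 1 − 1 = 4.

4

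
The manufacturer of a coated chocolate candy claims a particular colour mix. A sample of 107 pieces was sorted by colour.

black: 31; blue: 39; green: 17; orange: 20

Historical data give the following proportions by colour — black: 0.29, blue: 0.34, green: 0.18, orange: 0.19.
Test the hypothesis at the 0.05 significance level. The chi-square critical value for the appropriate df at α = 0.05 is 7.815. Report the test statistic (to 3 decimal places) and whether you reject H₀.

0.459; do not reject

Expected counts E_i = n·p_i: 107×0.29 = 31.03, 107×0.34 = 36.38, 107×0.18 = 19.26, 107×0.19 = 20.33.
cat         O        E   (O−E)²/E
black      31    31.03     0.0000
blue       39    36.38     0.1887
green      17    19.26     0.2652
orange     20    20.33     0.0054
Sum = 0.459
df = 3. Since 0.459 < 7.815, we do not reject H₀.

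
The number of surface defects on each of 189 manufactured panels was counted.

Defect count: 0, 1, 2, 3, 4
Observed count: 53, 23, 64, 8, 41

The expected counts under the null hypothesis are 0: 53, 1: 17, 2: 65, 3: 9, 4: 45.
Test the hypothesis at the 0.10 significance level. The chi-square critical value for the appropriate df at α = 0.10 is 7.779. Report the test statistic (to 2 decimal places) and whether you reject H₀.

χ² = (53−53)²/53 + (23−17)²/17 + (64−65)²/65 + (8−9)²/9 + (41−45)²/45
   = 0.000 + 2.118 + 0.015 + 0.111 + 0.356
Sum = 2.60
df = 4. Since 2.60 < 7.779, we do not reject H₀.

2.60; do not reject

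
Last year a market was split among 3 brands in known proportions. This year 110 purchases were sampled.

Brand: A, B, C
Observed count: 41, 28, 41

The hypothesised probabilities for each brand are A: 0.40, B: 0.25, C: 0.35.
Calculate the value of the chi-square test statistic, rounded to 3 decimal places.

0.376

Expected counts E_i = n·p_i: 110×0.40 = 44, 110×0.25 = 27.5, 110×0.35 = 38.5.
A: (41 − 44)²/44 = 9/44 = 0.2045
B: (28 − 27.5)²/27.5 = 0.25/27.5 = 0.0091
C: (41 − 38.5)²/38.5 = 6.25/38.5 = 0.1623
Sum = 0.376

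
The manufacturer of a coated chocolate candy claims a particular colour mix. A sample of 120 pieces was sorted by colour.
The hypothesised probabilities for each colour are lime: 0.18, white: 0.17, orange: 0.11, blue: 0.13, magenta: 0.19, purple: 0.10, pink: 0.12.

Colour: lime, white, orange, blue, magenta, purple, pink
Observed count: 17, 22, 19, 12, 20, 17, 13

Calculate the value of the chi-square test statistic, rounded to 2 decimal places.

Expected counts E_i = n·p_i: 120×0.18 = 21.6, 120×0.17 = 20.4, 120×0.11 = 13.2, 120×0.13 = 15.6, 120×0.19 = 22.8, 120×0.10 = 12, 120×0.12 = 14.4.
lime: (17 − 21.6)²/21.6 = 21.16/21.6 = 0.980
white: (22 − 20.4)²/20.4 = 2.56/20.4 = 0.125
orange: (19 − 13.2)²/13.2 = 33.64/13.2 = 2.548
blue: (12 − 15.6)²/15.6 = 12.96/15.6 = 0.831
magenta: (20 − 22.8)²/22.8 = 7.84/22.8 = 0.344
purple: (17 − 12)²/12 = 25/12 = 2.083
pink: (13 − 14.4)²/14.4 = 1.96/14.4 = 0.136
Sum = 7.05

7.05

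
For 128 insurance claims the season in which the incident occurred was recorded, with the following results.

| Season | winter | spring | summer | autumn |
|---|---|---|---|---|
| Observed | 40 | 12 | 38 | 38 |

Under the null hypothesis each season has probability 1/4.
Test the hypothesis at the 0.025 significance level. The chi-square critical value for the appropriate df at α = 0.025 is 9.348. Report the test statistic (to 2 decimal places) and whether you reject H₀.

16.75; reject

Under H₀ each category has probability 1/4, so each expected count is 128/4 = 32.
winter: (40 − 32)²/32 = 64/32 = 2.000
spring: (12 − 32)²/32 = 400/32 = 12.500
summer: (38 − 32)²/32 = 36/32 = 1.125
autumn: (38 − 32)²/32 = 36/32 = 1.125
Sum = 16.75
df = 3. Since 16.75 > 9.348, we reject H₀.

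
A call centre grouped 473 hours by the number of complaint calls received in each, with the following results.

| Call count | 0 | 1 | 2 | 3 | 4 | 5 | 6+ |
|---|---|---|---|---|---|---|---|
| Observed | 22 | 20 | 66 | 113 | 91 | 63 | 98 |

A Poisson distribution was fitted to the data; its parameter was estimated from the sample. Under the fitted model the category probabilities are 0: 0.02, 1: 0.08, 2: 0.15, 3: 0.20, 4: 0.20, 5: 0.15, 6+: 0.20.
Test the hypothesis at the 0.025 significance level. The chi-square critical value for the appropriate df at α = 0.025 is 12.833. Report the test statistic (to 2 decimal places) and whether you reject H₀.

30.11; reject

Expected counts E_i = n·p_i: 473×0.02 = 9.46, 473×0.08 = 37.84, 473×0.15 = 70.95, 473×0.20 = 94.6, 473×0.20 = 94.6, 473×0.15 = 70.95, 473×0.20 = 94.6.
χ² = (22−9.46)²/9.46 + (20−37.84)²/37.84 + (66−70.95)²/70.95 + (113−94.6)²/94.6 + (91−94.6)²/94.6 + (63−70.95)²/70.95 + (98−94.6)²/94.6
   = 16.623 + 8.411 + 0.345 + 3.579 + 0.137 + 0.891 + 0.122
Sum = 30.11
df = 5. Since 30.11 > 12.833, we reject H₀.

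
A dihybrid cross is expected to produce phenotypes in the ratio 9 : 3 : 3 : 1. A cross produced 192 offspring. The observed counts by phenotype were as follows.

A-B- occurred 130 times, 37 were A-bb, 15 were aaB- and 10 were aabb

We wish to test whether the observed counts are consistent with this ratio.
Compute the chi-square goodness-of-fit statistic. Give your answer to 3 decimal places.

Ratio total = 16. Expected counts: 192×9/16 = 108, 192×3/16 = 36, 192×3/16 = 36, 192×1/16 = 12.
χ² = (130−108)²/108 + (37−36)²/36 + (15−36)²/36 + (10−12)²/12
   = 4.4815 + 0.0278 + 12.2500 + 0.3333
Sum = 17.093

17.093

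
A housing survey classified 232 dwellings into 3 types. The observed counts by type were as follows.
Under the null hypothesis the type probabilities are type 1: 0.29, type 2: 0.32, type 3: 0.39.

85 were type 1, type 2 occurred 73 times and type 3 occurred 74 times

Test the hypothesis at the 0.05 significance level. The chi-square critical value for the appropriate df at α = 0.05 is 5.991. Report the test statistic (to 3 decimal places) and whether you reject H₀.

7.689; reject

Expected counts E_i = n·p_i: 232×0.29 = 67.28, 232×0.32 = 74.24, 232×0.39 = 90.48.
cat         O        E   (O−E)²/E
type 1     85    67.28     4.6670
type 2     73    74.24     0.0207
type 3     74    90.48     3.0017
Sum = 7.689
df = 2. Since 7.689 > 5.991, we reject H₀.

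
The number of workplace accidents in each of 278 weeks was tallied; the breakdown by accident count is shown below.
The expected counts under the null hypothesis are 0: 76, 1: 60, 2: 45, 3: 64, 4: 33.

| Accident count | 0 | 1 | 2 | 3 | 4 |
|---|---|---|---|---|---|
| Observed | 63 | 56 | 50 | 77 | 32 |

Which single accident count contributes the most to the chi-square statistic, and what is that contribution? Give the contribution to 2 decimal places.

0: (63 − 76)²/76 = 169/76 = 2.224
1: (56 − 60)²/60 = 16/60 = 0.267
2: (50 − 45)²/45 = 25/45 = 0.556
3: (77 − 64)²/64 = 169/64 = 2.641
4: (32 − 33)²/33 = 1/33 = 0.030
The largest term is for 3: 2.64.

3, 2.64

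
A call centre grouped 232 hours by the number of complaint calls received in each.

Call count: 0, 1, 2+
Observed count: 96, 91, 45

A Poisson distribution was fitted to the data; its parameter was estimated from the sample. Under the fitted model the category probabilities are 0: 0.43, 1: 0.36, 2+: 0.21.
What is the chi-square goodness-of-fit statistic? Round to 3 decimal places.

Expected counts E_i = n·p_i: 232×0.43 = 99.76, 232×0.36 = 83.52, 232×0.21 = 48.72.
χ² = (96−99.76)²/99.76 + (91−83.52)²/83.52 + (45−48.72)²/48.72
   = 0.1417 + 0.6699 + 0.2840
Sum = 1.096

1.096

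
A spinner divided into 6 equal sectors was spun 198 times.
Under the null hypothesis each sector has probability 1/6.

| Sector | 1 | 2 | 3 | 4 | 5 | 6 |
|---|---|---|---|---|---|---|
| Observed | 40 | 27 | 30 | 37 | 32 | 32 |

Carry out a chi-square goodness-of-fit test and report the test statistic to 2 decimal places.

Expected count for each of the 6 categories: 198/6 = 33.
χ² = (40−33)²/33 + (27−33)²/33 + (30−33)²/33 + (37−33)²/33 + (32−33)²/33 + (32−33)²/33
   = 1.485 + 1.091 + 0.273 + 0.485 + 0.030 + 0.030
Sum = 3.39

3.39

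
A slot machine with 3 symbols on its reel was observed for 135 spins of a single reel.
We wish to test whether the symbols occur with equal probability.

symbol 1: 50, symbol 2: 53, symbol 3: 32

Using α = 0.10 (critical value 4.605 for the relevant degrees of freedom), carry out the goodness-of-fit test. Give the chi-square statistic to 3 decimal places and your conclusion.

5.733; reject

Expected count for each of the 3 categories: 135/3 = 45.
χ² = (50−45)²/45 + (53−45)²/45 + (32−45)²/45
   = 0.5556 + 1.4222 + 3.7556
Sum = 5.733
df = 2. Since 5.733 > 4.605, we reject H₀.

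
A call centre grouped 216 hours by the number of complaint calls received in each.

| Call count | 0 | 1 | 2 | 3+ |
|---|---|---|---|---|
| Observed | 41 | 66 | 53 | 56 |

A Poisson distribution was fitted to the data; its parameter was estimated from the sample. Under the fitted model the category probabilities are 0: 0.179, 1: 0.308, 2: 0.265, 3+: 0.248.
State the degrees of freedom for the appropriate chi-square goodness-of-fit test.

2

There are k = 4 categories and 1 parameter estimated from the data, so df = 4 − 1 − 1 = 2.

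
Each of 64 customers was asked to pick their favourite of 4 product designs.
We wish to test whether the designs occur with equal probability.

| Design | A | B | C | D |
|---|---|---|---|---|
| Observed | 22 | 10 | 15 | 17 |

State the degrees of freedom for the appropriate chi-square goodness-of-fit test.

There are k = 4 categories and no parameters were estimated from the data, so df = 4 − 1 = 3.

3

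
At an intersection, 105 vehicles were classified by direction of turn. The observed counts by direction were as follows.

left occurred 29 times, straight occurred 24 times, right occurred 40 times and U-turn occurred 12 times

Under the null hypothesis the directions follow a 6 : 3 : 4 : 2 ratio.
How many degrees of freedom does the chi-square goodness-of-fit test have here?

3

There are k = 4 categories and no parameters were estimated from the data, so df = 4 − 1 = 3.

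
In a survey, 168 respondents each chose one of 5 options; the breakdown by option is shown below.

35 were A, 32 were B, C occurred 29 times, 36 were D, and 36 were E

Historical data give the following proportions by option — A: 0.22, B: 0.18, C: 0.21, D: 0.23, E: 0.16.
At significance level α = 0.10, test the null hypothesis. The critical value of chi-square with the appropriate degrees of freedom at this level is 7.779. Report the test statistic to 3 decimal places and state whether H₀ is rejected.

4.599; do not reject

Expected counts E_i = n·p_i: 168×0.22 = 36.96, 168×0.18 = 30.24, 168×0.21 = 35.28, 168×0.23 = 38.64, 168×0.16 = 26.88.
χ² = (35−36.96)²/36.96 + (32−30.24)²/30.24 + (29−35.28)²/35.28 + (36−38.64)²/38.64 + (36−26.88)²/26.88
   = 0.1039 + 0.1024 + 1.1179 + 0.1804 + 3.0943
Sum = 4.599
df = 4. Since 4.599 < 7.779, we do not reject H₀.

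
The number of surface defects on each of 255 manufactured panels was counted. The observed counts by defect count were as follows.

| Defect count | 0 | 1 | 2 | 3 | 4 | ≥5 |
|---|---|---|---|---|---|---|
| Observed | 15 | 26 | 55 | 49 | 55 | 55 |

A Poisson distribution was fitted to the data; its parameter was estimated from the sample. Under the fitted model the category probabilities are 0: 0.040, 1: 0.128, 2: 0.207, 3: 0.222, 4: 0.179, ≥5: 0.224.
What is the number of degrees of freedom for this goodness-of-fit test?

There are k = 6 categories and 1 parameter estimated from the data, so df = 6 − 1 − 1 = 4.

4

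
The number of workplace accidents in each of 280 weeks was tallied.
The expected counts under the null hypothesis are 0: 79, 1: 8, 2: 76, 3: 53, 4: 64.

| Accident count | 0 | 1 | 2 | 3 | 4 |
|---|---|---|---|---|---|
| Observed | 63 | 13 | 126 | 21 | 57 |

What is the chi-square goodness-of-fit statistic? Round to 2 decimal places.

59.35

0: (63 − 79)²/79 = 256/79 = 3.241
1: (13 − 8)²/8 = 25/8 = 3.125
2: (126 − 76)²/76 = 2500/76 = 32.895
3: (21 − 53)²/53 = 1024/53 = 19.321
4: (57 − 64)²/64 = 49/64 = 0.766
Sum = 59.35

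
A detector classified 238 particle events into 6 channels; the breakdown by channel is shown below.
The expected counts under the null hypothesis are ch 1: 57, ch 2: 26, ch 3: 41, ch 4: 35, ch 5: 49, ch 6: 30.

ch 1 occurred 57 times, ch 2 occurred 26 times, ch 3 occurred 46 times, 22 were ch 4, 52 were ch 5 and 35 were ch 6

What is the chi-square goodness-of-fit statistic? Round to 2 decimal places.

6.46

χ² = (57−57)²/57 + (26−26)²/26 + (46−41)²/41 + (22−35)²/35 + (52−49)²/49 + (35−30)²/30
   = 0.000 + 0.000 + 0.610 + 4.829 + 0.184 + 0.833
Sum = 6.46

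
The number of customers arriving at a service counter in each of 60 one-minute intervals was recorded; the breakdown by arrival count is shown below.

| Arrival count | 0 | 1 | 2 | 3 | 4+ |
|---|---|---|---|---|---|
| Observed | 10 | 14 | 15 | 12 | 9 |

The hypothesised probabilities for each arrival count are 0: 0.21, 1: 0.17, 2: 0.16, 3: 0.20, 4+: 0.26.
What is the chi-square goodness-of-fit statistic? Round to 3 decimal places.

Expected counts E_i = n·p_i: 60×0.21 = 12.6, 60×0.17 = 10.2, 60×0.16 = 9.6, 60×0.20 = 12, 60×0.26 = 15.6.
0: (10 − 12.6)²/12.6 = 6.76/12.6 = 0.5365
1: (14 − 10.2)²/10.2 = 14.44/10.2 = 1.4157
2: (15 − 9.6)²/9.6 = 29.16/9.6 = 3.0375
3: (12 − 12)²/12 = 0/12 = 0.0000
4+: (9 − 15.6)²/15.6 = 43.56/15.6 = 2.7923
Sum = 7.782

7.782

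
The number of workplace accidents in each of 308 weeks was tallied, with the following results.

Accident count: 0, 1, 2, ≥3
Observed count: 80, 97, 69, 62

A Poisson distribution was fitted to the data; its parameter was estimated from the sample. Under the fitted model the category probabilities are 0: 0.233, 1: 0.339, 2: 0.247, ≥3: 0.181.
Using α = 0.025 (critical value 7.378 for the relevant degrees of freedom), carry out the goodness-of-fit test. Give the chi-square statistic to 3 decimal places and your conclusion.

Expected counts E_i = n·p_i: 308×0.233 = 71.764, 308×0.339 = 104.412, 308×0.247 = 76.076, 308×0.181 = 55.748.
0: (80 − 71.764)²/71.764 = 67.831696/71.764 = 0.9452
1: (97 − 104.412)²/104.412 = 54.937744/104.412 = 0.5262
2: (69 − 76.076)²/76.076 = 50.069776/76.076 = 0.6582
≥3: (62 − 55.748)²/55.748 = 39.087504/55.748 = 0.7011
Sum = 2.831
df = 2. Since 2.831 < 7.378, we do not reject H₀.

2.831; do not reject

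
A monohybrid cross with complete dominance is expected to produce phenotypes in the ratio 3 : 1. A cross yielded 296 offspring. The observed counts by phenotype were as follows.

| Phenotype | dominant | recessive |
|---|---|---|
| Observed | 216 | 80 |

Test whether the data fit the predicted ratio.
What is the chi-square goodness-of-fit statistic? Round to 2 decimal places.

0.65

Ratio total = 4. Expected counts: 296×3/4 = 222, 296×1/4 = 74.
cat            O        E   (O−E)²/E
dominant     216      222      0.162
recessive     80       74      0.486
Sum = 0.65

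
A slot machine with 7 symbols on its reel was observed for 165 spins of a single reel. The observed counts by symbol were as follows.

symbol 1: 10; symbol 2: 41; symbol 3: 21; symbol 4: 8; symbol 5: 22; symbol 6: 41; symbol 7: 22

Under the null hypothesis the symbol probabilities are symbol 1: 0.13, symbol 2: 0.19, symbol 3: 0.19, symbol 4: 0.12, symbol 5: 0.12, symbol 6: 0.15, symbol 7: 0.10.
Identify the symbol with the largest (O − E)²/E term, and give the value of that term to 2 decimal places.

Expected counts E_i = n·p_i: 165×0.13 = 21.45, 165×0.19 = 31.35, 165×0.19 = 31.35, 165×0.12 = 19.8, 165×0.12 = 19.8, 165×0.15 = 24.75, 165×0.10 = 16.5.
symbol 1: (10 − 21.45)²/21.45 = 131.1025/21.45 = 6.112
symbol 2: (41 − 31.35)²/31.35 = 93.1225/31.35 = 2.970
symbol 3: (21 − 31.35)²/31.35 = 107.1225/31.35 = 3.417
symbol 4: (8 − 19.8)²/19.8 = 139.24/19.8 = 7.032
symbol 5: (22 − 19.8)²/19.8 = 4.84/19.8 = 0.244
symbol 6: (41 − 24.75)²/24.75 = 264.0625/24.75 = 10.669
symbol 7: (22 − 16.5)²/16.5 = 30.25/16.5 = 1.833
The largest term is for symbol 6: 10.67.

symbol 6, 10.67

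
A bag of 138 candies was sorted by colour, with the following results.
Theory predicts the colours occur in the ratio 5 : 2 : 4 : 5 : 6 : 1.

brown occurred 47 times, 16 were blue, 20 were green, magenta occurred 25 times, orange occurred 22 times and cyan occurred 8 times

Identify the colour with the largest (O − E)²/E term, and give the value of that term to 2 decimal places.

Ratio total = 23. Expected counts: 138×5/23 = 30, 138×2/23 = 12, 138×4/23 = 24, 138×5/23 = 30, 138×6/23 = 36, 138×1/23 = 6.
cat          O        E   (O−E)²/E
brown       47       30      9.633
blue        16       12      1.333
green       20       24      0.667
magenta     25       30      0.833
orange      22       36      5.444
cyan         8        6      0.667
The largest term is for brown: 9.63.

brown, 9.63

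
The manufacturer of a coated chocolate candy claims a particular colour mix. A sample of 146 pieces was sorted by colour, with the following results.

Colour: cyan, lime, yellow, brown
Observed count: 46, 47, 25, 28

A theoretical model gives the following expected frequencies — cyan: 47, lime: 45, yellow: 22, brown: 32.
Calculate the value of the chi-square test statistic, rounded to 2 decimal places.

1.02

cyan: (46 − 47)²/47 = 1/47 = 0.021
lime: (47 − 45)²/45 = 4/45 = 0.089
yellow: (25 − 22)²/22 = 9/22 = 0.409
brown: (28 − 32)²/32 = 16/32 = 0.500
Sum = 1.02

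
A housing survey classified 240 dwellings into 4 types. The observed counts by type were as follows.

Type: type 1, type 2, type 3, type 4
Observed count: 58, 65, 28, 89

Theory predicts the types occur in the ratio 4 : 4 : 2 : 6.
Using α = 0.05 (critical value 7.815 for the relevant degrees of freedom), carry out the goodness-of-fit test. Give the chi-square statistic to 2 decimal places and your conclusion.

0.63; do not reject

Ratio total = 16. Expected counts: 240×4/16 = 60, 240×4/16 = 60, 240×2/16 = 30, 240×6/16 = 90.
χ² = (58−60)²/60 + (65−60)²/60 + (28−30)²/30 + (89−90)²/90
   = 0.067 + 0.417 + 0.133 + 0.011
Sum = 0.63
df = 3. Since 0.63 < 7.815, we do not reject H₀.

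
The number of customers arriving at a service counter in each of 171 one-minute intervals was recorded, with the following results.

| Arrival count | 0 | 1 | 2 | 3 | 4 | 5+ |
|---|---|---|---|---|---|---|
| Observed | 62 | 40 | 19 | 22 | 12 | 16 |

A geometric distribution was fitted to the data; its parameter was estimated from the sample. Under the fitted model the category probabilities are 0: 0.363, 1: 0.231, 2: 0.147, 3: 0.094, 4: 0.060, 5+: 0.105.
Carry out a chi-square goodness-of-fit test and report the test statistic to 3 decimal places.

4.197

Expected counts E_i = n·p_i: 171×0.363 = 62.073, 171×0.231 = 39.501, 171×0.147 = 25.137, 171×0.094 = 16.074, 171×0.060 = 10.26, 171×0.105 = 17.955.
0: (62 − 62.073)²/62.073 = 0.005329/62.073 = 0.0001
1: (40 − 39.501)²/39.501 = 0.249001/39.501 = 0.0063
2: (19 − 25.137)²/25.137 = 37.662769/25.137 = 1.4983
3: (22 − 16.074)²/16.074 = 35.117476/16.074 = 2.1847
4: (12 − 10.26)²/10.26 = 3.0276/10.26 = 0.2951
5+: (16 − 17.955)²/17.955 = 3.822025/17.955 = 0.2129
Sum = 4.197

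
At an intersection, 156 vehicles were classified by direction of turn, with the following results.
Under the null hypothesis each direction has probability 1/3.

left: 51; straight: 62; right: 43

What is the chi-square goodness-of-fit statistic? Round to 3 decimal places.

Under H₀ each category has probability 1/3, so each expected count is 156/3 = 52.
left: (51 − 52)²/52 = 1/52 = 0.0192
straight: (62 − 52)²/52 = 100/52 = 1.9231
right: (43 − 52)²/52 = 81/52 = 1.5577
Sum = 3.500

3.500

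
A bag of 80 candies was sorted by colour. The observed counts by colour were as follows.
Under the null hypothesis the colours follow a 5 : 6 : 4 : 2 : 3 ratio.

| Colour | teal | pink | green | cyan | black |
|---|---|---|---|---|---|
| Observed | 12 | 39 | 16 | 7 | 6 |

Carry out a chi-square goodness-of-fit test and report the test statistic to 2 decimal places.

15.70

Ratio total = 20. Expected counts: 80×5/20 = 20, 80×6/20 = 24, 80×4/20 = 16, 80×2/20 = 8, 80×3/20 = 12.
cat         O        E   (O−E)²/E
teal       12       20      3.200
pink       39       24      9.375
green      16       16      0.000
cyan        7        8      0.125
black       6       12      3.000
Sum = 15.70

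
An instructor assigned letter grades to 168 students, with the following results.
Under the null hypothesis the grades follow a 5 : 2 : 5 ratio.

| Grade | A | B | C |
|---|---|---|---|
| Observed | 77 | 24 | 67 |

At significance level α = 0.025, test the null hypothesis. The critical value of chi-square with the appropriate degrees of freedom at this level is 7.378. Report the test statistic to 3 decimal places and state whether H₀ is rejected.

Ratio total = 12. Expected counts: 168×5/12 = 70, 168×2/12 = 28, 168×5/12 = 70.
A: (77 − 70)²/70 = 49/70 = 0.7000
B: (24 − 28)²/28 = 16/28 = 0.5714
C: (67 − 70)²/70 = 9/70 = 0.1286
Sum = 1.400
df = 2. Since 1.400 < 7.378, we do not reject H₀.

1.400; do not reject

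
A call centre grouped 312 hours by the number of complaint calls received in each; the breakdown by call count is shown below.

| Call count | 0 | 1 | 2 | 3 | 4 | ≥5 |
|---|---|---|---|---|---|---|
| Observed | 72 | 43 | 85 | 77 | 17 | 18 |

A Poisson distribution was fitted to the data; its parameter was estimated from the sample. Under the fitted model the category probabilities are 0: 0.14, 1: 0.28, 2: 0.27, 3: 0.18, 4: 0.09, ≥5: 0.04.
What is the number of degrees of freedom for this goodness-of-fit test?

4

There are k = 6 categories and 1 parameter estimated from the data, so df = 6 − 1 − 1 = 4.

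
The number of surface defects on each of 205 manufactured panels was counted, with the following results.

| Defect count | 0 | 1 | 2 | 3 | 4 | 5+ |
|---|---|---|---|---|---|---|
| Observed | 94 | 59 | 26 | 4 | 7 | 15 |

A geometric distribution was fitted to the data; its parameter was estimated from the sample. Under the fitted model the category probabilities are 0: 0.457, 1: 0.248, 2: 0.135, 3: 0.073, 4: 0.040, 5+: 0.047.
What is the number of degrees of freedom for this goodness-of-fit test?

4

There are k = 6 categories and 1 parameter estimated from the data, so df = 6 − 1 − 1 = 4.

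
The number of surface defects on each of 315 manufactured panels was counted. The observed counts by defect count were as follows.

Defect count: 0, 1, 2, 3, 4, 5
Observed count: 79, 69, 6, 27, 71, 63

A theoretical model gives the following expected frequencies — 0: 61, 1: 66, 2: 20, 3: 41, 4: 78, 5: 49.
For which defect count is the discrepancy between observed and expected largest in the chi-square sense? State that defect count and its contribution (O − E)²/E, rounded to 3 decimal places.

2, 9.800

cat         O        E   (O−E)²/E
0          79       61     5.3115
1          69       66     0.1364
2           6       20     9.8000
3          27       41     4.7805
4          71       78     0.6282
5          63       49     4.0000
The largest term is for 2: 9.800.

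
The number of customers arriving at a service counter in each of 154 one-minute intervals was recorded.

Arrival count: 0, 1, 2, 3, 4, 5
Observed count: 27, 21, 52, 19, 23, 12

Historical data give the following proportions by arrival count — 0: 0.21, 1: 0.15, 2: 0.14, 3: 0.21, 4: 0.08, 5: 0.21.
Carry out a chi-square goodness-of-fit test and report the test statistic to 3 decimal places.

Expected counts E_i = n·p_i: 154×0.21 = 32.34, 154×0.15 = 23.1, 154×0.14 = 21.56, 154×0.21 = 32.34, 154×0.08 = 12.32, 154×0.21 = 32.34.
0: (27 − 32.34)²/32.34 = 28.5156/32.34 = 0.8817
1: (21 − 23.1)²/23.1 = 4.41/23.1 = 0.1909
2: (52 − 21.56)²/21.56 = 926.5936/21.56 = 42.9774
3: (19 − 32.34)²/32.34 = 177.9556/32.34 = 5.5026
4: (23 − 12.32)²/12.32 = 114.0624/12.32 = 9.2583
5: (12 − 32.34)²/32.34 = 413.7156/32.34 = 12.7927
Sum = 71.604

71.604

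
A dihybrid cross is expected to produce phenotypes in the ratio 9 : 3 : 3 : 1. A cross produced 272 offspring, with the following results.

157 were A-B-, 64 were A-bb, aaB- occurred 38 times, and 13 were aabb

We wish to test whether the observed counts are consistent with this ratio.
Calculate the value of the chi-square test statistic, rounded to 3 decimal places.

7.673

Ratio total = 16. Expected counts: 272×9/16 = 153, 272×3/16 = 51, 272×3/16 = 51, 272×1/16 = 17.
A-B-: (157 − 153)²/153 = 16/153 = 0.1046
A-bb: (64 − 51)²/51 = 169/51 = 3.3137
aaB-: (38 − 51)²/51 = 169/51 = 3.3137
aabb: (13 − 17)²/17 = 16/17 = 0.9412
Sum = 7.673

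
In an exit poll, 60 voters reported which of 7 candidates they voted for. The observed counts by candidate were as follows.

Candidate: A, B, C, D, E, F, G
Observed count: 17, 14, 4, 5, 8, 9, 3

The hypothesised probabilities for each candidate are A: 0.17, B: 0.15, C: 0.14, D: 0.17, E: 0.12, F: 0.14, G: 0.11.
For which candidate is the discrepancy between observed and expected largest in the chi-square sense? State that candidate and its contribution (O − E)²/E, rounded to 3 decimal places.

A, 4.533

Expected counts E_i = n·p_i: 60×0.17 = 10.2, 60×0.15 = 9, 60×0.14 = 8.4, 60×0.17 = 10.2, 60×0.12 = 7.2, 60×0.14 = 8.4, 60×0.11 = 6.6.
χ² = (17−10.2)²/10.2 + (14−9)²/9 + (4−8.4)²/8.4 + (5−10.2)²/10.2 + (8−7.2)²/7.2 + (9−8.4)²/8.4 + (3−6.6)²/6.6
   = 4.5333 + 2.7778 + 2.3048 + 2.6510 + 0.0889 + 0.0429 + 1.9636
The largest term is for A: 4.533.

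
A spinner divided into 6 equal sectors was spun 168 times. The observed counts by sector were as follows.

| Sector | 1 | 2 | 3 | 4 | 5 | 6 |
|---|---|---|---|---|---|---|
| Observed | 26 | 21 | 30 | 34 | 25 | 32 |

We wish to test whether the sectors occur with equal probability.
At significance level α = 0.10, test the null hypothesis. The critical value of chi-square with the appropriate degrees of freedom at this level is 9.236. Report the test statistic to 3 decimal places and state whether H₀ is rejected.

4.214; do not reject

Under H₀ each category has probability 1/6, so each expected count is 168/6 = 28.
cat         O        E   (O−E)²/E
1          26       28     0.1429
2          21       28     1.7500
3          30       28     0.1429
4          34       28     1.2857
5          25       28     0.3214
6          32       28     0.5714
Sum = 4.214
df = 5. Since 4.214 < 9.236, we do not reject H₀.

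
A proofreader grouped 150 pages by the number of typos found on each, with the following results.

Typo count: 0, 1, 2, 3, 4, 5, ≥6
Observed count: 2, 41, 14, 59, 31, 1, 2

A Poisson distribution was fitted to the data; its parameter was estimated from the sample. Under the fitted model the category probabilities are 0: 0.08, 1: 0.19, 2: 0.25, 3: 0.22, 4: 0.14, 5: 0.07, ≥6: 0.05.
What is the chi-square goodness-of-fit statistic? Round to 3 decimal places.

66.418

Expected counts E_i = n·p_i: 150×0.08 = 12, 150×0.19 = 28.5, 150×0.25 = 37.5, 150×0.22 = 33, 150×0.14 = 21, 150×0.07 = 10.5, 150×0.05 = 7.5.
0: (2 − 12)²/12 = 100/12 = 8.3333
1: (41 − 28.5)²/28.5 = 156.25/28.5 = 5.4825
2: (14 − 37.5)²/37.5 = 552.25/37.5 = 14.7267
3: (59 − 33)²/33 = 676/33 = 20.4848
4: (31 − 21)²/21 = 100/21 = 4.7619
5: (1 − 10.5)²/10.5 = 90.25/10.5 = 8.5952
≥6: (2 − 7.5)²/7.5 = 30.25/7.5 = 4.0333
Sum = 66.418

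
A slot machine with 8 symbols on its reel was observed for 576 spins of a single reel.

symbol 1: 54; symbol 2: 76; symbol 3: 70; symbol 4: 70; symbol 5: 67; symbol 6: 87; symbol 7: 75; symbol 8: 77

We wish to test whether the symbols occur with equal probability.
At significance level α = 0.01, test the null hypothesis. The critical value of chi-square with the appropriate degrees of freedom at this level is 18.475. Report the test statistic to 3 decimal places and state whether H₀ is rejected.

8.778; do not reject

Expected count for each of the 8 categories: 576/8 = 72.
symbol 1: (54 − 72)²/72 = 324/72 = 4.5000
symbol 2: (76 − 72)²/72 = 16/72 = 0.2222
symbol 3: (70 − 72)²/72 = 4/72 = 0.0556
symbol 4: (70 − 72)²/72 = 4/72 = 0.0556
symbol 5: (67 − 72)²/72 = 25/72 = 0.3472
symbol 6: (87 − 72)²/72 = 225/72 = 3.1250
symbol 7: (75 − 72)²/72 = 9/72 = 0.1250
symbol 8: (77 − 72)²/72 = 25/72 = 0.3472
Sum = 8.778
df = 7. Since 8.778 < 18.475, we do not reject H₀.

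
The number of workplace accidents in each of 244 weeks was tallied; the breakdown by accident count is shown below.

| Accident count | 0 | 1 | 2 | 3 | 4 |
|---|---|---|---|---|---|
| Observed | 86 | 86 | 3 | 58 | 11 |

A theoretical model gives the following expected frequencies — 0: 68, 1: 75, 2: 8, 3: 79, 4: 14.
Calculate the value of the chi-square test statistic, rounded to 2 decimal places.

0: (86 − 68)²/68 = 324/68 = 4.765
1: (86 − 75)²/75 = 121/75 = 1.613
2: (3 − 8)²/8 = 25/8 = 3.125
3: (58 − 79)²/79 = 441/79 = 5.582
4: (11 − 14)²/14 = 9/14 = 0.643
Sum = 15.73

15.73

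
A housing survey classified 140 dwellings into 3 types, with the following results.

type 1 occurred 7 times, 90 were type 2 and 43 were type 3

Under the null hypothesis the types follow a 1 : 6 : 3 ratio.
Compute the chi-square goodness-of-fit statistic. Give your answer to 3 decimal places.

3.952

Ratio total = 10. Expected counts: 140×1/10 = 14, 140×6/10 = 84, 140×3/10 = 42.
cat         O        E   (O−E)²/E
type 1      7       14     3.5000
type 2     90       84     0.4286
type 3     43       42     0.0238
Sum = 3.952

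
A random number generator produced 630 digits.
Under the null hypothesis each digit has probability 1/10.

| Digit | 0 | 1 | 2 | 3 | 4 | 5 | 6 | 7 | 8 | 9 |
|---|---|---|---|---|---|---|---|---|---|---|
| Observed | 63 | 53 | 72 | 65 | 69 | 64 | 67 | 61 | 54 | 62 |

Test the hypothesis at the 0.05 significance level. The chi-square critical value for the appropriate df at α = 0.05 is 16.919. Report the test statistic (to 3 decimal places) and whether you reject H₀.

5.143; do not reject

Under H₀ each category has probability 1/10, so each expected count is 630/10 = 63.
χ² = (63−63)²/63 + (53−63)²/63 + (72−63)²/63 + (65−63)²/63 + (69−63)²/63 + (64−63)²/63 + (67−63)²/63 + (61−63)²/63 + (54−63)²/63 + (62−63)²/63
   = 0.0000 + 1.5873 + 1.2857 + 0.0635 + 0.5714 + 0.0159 + 0.2540 + 0.0635 + 1.2857 + 0.0159
Sum = 5.143
df = 9. Since 5.143 < 16.919, we do not reject H₀.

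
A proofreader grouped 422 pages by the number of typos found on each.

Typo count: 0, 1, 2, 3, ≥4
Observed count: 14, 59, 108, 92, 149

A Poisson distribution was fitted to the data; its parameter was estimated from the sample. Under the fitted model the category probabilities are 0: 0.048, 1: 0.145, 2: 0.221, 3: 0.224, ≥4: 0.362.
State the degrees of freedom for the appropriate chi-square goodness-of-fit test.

3

There are k = 5 categories and 1 parameter estimated from the data, so df = 5 − 1 − 1 = 3.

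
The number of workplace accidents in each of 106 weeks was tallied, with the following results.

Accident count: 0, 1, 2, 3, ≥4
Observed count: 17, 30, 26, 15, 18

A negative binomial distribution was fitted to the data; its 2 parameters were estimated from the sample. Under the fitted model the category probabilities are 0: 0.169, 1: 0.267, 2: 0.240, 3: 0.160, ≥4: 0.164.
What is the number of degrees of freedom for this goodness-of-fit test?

2

There are k = 5 categories and 2 parameters estimated from the data, so df = 5 − 1 − 2 = 2.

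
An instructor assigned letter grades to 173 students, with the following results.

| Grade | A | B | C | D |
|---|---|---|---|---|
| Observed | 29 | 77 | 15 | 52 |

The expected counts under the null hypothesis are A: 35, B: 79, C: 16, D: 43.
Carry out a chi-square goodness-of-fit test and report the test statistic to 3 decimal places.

3.025

cat         O        E   (O−E)²/E
A          29       35     1.0286
B          77       79     0.0506
C          15       16     0.0625
D          52       43     1.8837
Sum = 3.025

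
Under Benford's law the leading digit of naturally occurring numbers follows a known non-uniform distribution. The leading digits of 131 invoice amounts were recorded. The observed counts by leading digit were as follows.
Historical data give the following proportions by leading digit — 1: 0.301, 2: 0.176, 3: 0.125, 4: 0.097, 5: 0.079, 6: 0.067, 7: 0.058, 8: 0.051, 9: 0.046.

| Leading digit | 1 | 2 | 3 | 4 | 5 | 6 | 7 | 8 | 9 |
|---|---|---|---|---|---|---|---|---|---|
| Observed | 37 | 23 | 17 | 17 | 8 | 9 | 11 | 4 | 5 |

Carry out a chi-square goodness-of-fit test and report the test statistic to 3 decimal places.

Expected counts E_i = n·p_i: 131×0.301 = 39.431, 131×0.176 = 23.056, 131×0.125 = 16.375, 131×0.097 = 12.707, 131×0.079 = 10.349, 131×0.067 = 8.777, 131×0.058 = 7.598, 131×0.051 = 6.681, 131×0.046 = 6.026.
1: (37 − 39.431)²/39.431 = 5.909761/39.431 = 0.1499
2: (23 − 23.056)²/23.056 = 0.003136/23.056 = 0.0001
3: (17 − 16.375)²/16.375 = 0.390625/16.375 = 0.0239
4: (17 − 12.707)²/12.707 = 18.429849/12.707 = 1.4504
5: (8 − 10.349)²/10.349 = 5.517801/10.349 = 0.5332
6: (9 − 8.777)²/8.777 = 0.049729/8.777 = 0.0057
7: (11 − 7.598)²/7.598 = 11.573604/7.598 = 1.5232
8: (4 − 6.681)²/6.681 = 7.187761/6.681 = 1.0759
9: (5 − 6.026)²/6.026 = 1.052676/6.026 = 0.1747
Sum = 4.937

4.937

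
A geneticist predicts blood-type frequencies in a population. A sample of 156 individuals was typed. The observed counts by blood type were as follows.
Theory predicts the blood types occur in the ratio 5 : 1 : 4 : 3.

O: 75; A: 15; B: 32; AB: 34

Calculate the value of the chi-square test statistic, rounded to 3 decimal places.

Ratio total = 13. Expected counts: 156×5/13 = 60, 156×1/13 = 12, 156×4/13 = 48, 156×3/13 = 36.
O: (75 − 60)²/60 = 225/60 = 3.7500
A: (15 − 12)²/12 = 9/12 = 0.7500
B: (32 − 48)²/48 = 256/48 = 5.3333
AB: (34 − 36)²/36 = 4/36 = 0.1111
Sum = 9.944

9.944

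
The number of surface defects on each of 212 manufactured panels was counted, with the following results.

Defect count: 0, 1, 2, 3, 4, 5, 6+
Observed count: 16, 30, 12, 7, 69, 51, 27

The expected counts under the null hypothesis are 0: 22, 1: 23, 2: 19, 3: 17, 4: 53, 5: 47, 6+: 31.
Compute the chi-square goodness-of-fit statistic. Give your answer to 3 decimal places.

cat         O        E   (O−E)²/E
0          16       22     1.6364
1          30       23     2.1304
2          12       19     2.5789
3           7       17     5.8824
4          69       53     4.8302
5          51       47     0.3404
6+         27       31     0.5161
Sum = 17.915

17.915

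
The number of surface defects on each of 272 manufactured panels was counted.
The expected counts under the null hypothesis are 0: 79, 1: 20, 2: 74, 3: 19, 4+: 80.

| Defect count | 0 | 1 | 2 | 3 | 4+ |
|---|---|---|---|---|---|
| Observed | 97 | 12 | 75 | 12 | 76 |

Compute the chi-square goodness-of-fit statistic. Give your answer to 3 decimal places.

10.094

0: (97 − 79)²/79 = 324/79 = 4.1013
1: (12 − 20)²/20 = 64/20 = 3.2000
2: (75 − 74)²/74 = 1/74 = 0.0135
3: (12 − 19)²/19 = 49/19 = 2.5789
4+: (76 − 80)²/80 = 16/80 = 0.2000
Sum = 10.094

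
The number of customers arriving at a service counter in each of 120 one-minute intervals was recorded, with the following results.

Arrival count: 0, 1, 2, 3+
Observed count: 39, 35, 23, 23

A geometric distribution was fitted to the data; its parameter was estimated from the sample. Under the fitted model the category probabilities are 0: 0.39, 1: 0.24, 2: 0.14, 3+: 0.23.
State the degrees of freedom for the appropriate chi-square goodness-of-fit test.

2

There are k = 4 categories and 1 parameter estimated from the data, so df = 4 − 1 − 1 = 2.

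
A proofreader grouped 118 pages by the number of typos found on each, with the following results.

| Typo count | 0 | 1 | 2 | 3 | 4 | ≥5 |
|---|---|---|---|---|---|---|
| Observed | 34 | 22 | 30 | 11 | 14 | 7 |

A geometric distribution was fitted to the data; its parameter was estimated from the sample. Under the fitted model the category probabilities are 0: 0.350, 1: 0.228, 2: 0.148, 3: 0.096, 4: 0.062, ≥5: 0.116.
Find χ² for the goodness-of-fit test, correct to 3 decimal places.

20.567

Expected counts E_i = n·p_i: 118×0.350 = 41.3, 118×0.228 = 26.904, 118×0.148 = 17.464, 118×0.096 = 11.328, 118×0.062 = 7.316, 118×0.116 = 13.688.
χ² = (34−41.3)²/41.3 + (22−26.904)²/26.904 + (30−17.464)²/17.464 + (11−11.328)²/11.328 + (14−7.316)²/7.316 + (7−13.688)²/13.688
   = 1.2903 + 0.8939 + 8.9986 + 0.0095 + 6.1066 + 3.2678
Sum = 20.567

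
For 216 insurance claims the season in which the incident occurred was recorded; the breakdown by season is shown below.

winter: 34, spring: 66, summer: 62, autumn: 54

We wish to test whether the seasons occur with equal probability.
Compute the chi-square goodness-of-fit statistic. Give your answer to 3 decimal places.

Under H₀ each category has probability 1/4, so each expected count is 216/4 = 54.
χ² = (34−54)²/54 + (66−54)²/54 + (62−54)²/54 + (54−54)²/54
   = 7.4074 + 2.6667 + 1.1852 + 0.0000
Sum = 11.259

11.259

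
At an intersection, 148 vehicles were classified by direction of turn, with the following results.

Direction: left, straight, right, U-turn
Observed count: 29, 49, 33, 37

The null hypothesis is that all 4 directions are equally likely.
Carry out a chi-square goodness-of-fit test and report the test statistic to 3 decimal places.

Expected count for each of the 4 categories: 148/4 = 37.
left: (29 − 37)²/37 = 64/37 = 1.7297
straight: (49 − 37)²/37 = 144/37 = 3.8919
right: (33 − 37)²/37 = 16/37 = 0.4324
U-turn: (37 − 37)²/37 = 0/37 = 0.0000
Sum = 6.054

6.054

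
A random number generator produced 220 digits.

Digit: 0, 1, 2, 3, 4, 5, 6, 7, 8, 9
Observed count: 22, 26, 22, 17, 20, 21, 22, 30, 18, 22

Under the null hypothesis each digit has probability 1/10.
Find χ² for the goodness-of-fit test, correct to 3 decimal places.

Under H₀ each category has probability 1/10, so each expected count is 220/10 = 22.
χ² = (22−22)²/22 + (26−22)²/22 + (22−22)²/22 + (17−22)²/22 + (20−22)²/22 + (21−22)²/22 + (22−22)²/22 + (30−22)²/22 + (18−22)²/22 + (22−22)²/22
   = 0.0000 + 0.7273 + 0.0000 + 1.1364 + 0.1818 + 0.0455 + 0.0000 + 2.9091 + 0.7273 + 0.0000
Sum = 5.727

5.727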